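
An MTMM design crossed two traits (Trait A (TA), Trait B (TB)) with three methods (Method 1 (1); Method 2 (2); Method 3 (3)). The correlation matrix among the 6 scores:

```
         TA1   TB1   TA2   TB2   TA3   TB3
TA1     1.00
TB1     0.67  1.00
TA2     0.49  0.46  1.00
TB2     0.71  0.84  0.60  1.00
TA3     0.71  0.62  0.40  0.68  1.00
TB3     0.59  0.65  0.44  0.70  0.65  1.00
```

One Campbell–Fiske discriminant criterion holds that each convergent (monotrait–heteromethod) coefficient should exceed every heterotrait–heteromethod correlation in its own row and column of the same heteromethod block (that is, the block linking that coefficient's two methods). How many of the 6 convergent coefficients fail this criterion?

2

Convergent coefficients and their comparison sets:
TA (methods 1·2): 0.49 vs {0.71, 0.46} → fail.
TA (methods 1·3): 0.71 vs {0.59, 0.62} → pass.
TA (methods 2·3): 0.40 vs {0.44, 0.68} → fail.
TB (methods 1·2): 0.84 vs {0.46, 0.71} → pass.
TB (methods 1·3): 0.65 vs {0.62, 0.59} → pass.
TB (methods 2·3): 0.70 vs {0.68, 0.44} → pass.
2 of 6 fail.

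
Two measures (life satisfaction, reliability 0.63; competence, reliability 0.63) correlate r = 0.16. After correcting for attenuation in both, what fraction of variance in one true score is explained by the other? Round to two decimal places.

Disattenuated r = 0.16 / √(0.63 × 0.63) = 0.16 / 0.6300 = 0.2540.
Shared true-score variance = 0.2540² = 0.0645 ≈ 0.06.

0.06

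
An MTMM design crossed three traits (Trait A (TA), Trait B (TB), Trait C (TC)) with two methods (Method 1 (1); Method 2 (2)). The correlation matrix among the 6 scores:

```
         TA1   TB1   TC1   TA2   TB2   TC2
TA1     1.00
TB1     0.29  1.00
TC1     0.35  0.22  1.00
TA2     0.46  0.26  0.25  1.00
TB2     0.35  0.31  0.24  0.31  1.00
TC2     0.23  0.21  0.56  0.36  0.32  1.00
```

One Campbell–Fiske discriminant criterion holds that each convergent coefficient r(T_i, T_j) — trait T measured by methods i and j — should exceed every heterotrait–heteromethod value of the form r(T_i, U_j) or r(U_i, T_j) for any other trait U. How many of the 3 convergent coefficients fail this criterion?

Convergent coefficients and their comparison sets:
TA (methods 1·2): 0.46 vs {0.35, 0.26, 0.23, 0.25} → pass.
TB (methods 1·2): 0.31 vs {0.26, 0.35, 0.21, 0.24} → fail.
TC (methods 1·2): 0.56 vs {0.25, 0.23, 0.24, 0.21} → pass.
1 of 3 fail.

1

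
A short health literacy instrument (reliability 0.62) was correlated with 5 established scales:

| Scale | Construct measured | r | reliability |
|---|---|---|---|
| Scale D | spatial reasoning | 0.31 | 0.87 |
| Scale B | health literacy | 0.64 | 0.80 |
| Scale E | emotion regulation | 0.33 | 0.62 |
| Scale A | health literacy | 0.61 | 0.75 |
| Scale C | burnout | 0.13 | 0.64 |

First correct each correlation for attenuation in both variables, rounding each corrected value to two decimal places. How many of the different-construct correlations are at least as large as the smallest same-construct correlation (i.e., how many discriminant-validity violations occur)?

Disattenuated r (r / √(r_scale · r_new)):
  Scale D (disc): 0.31 / √(0.87·0.62) = 0.42
  Scale B (conv): 0.64 / √(0.80·0.62) = 0.91
  Scale E (disc): 0.33 / √(0.62·0.62) = 0.53
  Scale A (conv): 0.61 / √(0.75·0.62) = 0.89
  Scale C (disc): 0.13 / √(0.64·0.62) = 0.21
Smallest convergent = 0.89. Discriminant values: 0.42, 0.53, 0.21; count ≥ 0.89 → 0.

0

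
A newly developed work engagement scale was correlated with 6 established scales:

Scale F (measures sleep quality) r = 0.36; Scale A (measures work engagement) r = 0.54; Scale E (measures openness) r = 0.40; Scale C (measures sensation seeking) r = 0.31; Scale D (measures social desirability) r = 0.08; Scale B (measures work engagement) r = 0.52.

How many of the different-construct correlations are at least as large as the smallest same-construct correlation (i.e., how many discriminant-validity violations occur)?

0

Convergent (same construct = work engagement): Scale A, Scale B.
Smallest convergent = 0.52. Discriminant values: 0.36, 0.40, 0.31, 0.08; count ≥ 0.52 → 0.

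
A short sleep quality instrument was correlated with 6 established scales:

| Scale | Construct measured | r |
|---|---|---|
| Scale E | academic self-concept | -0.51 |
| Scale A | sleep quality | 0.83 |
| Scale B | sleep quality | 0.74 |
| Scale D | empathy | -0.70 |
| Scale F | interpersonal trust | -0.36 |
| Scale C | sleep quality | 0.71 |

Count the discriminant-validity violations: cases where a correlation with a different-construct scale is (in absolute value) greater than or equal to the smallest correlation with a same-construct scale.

Convergent (same construct = sleep quality): Scale A, Scale B, Scale C.
Smallest convergent = 0.71. Discriminant |r|: 0.51, 0.70, 0.36; count ≥ 0.71 → 0.

0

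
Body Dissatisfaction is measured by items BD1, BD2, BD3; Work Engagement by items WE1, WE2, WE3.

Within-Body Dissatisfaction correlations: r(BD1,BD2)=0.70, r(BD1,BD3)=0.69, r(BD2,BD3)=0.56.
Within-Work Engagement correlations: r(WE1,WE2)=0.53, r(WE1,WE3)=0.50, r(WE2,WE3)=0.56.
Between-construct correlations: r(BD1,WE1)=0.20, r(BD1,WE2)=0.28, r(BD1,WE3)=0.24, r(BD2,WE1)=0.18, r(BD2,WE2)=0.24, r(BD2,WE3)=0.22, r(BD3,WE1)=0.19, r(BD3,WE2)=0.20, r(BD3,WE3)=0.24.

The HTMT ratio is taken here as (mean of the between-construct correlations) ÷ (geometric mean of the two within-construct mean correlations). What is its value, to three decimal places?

0.377

Mean heterotrait r = 1.99/9 = 0.2211.
Mean within-BD = 1.95/3 = 0.6500; mean within-WE = 1.59/3 = 0.5300.
Geometric mean = √(0.6500 × 0.5300) = 0.5869.
HTMT = 0.2211 / 0.5869 = 0.377.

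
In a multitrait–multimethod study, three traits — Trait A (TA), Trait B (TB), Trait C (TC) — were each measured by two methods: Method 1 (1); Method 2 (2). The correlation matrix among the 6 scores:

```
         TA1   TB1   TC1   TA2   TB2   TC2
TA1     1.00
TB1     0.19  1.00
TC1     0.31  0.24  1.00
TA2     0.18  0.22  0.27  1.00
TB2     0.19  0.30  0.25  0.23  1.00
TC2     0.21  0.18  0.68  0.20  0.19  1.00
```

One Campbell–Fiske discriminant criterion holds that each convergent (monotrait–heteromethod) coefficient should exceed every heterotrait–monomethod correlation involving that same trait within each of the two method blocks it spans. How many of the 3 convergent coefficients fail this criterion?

Convergent coefficients and their comparison sets:
TA (methods 1·2): 0.18 vs {0.19, 0.23, 0.31, 0.20} → fail.
TB (methods 1·2): 0.30 vs {0.19, 0.23, 0.24, 0.19} → pass.
TC (methods 1·2): 0.68 vs {0.31, 0.20, 0.24, 0.19} → pass.
1 of 3 fail.

1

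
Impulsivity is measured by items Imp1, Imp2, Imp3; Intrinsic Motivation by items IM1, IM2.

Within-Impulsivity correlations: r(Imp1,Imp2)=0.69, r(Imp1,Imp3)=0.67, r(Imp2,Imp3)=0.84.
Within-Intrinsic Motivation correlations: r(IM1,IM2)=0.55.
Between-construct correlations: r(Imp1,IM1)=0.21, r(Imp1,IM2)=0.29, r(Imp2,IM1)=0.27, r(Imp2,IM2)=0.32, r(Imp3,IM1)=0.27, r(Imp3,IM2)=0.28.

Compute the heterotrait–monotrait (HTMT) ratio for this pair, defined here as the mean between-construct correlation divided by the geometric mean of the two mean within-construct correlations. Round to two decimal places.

Mean heterotrait r = 1.64/6 = 0.2733.
Mean within-Imp = 2.20/3 = 0.7333; mean within-IM = 0.55/1 = 0.5500.
Geometric mean = √(0.7333 × 0.5500) = 0.6351.
HTMT = 0.2733 / 0.6351 = 0.43.

0.43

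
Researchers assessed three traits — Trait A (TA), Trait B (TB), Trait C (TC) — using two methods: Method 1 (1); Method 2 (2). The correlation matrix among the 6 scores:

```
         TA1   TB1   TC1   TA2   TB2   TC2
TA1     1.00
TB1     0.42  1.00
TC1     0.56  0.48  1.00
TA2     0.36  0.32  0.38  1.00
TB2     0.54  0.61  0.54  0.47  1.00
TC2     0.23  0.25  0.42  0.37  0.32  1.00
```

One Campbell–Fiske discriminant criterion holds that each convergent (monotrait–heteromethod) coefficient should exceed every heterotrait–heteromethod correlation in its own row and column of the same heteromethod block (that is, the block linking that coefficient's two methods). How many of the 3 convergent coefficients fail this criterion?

2

Convergent coefficients and their comparison sets:
TA (methods 1·2): 0.36 vs {0.54, 0.32, 0.23, 0.38} → fail.
TB (methods 1·2): 0.61 vs {0.32, 0.54, 0.25, 0.54} → pass.
TC (methods 1·2): 0.42 vs {0.38, 0.23, 0.54, 0.25} → fail.
2 of 3 fail.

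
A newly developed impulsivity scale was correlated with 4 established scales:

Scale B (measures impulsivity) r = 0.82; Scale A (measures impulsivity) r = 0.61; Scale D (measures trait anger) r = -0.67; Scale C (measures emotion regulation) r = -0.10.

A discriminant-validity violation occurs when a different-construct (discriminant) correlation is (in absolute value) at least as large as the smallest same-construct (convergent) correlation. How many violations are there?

1

Convergent (same construct = impulsivity): Scale B, Scale A.
Smallest convergent = 0.61. Discriminant |r|: 0.67, 0.10; count ≥ 0.61 → 1.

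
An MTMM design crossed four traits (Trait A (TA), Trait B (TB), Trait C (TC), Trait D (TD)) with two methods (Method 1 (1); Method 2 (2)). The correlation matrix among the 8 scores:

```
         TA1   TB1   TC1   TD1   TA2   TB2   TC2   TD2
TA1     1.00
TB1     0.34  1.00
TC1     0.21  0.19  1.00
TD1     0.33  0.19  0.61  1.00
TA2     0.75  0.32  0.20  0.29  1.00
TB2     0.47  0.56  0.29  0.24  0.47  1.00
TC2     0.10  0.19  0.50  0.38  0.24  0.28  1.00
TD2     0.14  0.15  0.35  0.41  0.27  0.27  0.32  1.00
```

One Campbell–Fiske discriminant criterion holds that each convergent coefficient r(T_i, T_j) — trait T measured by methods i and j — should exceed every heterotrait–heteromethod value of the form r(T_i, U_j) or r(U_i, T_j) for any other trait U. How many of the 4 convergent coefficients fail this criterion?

0

Convergent coefficients and their comparison sets:
TA (methods 1·2): 0.75 vs {0.47, 0.32, 0.10, 0.20, 0.14, 0.29} → pass.
TB (methods 1·2): 0.56 vs {0.32, 0.47, 0.19, 0.29, 0.15, 0.24} → pass.
TC (methods 1·2): 0.50 vs {0.20, 0.10, 0.29, 0.19, 0.35, 0.38} → pass.
TD (methods 1·2): 0.41 vs {0.29, 0.14, 0.24, 0.15, 0.38, 0.35} → pass.
0 of 4 fail.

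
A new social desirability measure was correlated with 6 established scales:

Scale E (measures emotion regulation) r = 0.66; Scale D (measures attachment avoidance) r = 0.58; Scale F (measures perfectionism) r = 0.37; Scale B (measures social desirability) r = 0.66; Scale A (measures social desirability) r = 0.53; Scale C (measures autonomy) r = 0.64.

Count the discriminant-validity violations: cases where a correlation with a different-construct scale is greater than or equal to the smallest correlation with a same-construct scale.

Convergent (same construct = social desirability): Scale B, Scale A.
Smallest convergent = 0.53. Discriminant values: 0.66, 0.58, 0.37, 0.64; count ≥ 0.53 → 3.

3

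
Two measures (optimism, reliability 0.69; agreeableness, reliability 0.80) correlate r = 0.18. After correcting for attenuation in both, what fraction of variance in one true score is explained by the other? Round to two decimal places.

0.06

Disattenuated r = 0.18 / √(0.69 × 0.80) = 0.18 / 0.7430 = 0.2423.
Shared true-score variance = 0.2423² = 0.0587 ≈ 0.06.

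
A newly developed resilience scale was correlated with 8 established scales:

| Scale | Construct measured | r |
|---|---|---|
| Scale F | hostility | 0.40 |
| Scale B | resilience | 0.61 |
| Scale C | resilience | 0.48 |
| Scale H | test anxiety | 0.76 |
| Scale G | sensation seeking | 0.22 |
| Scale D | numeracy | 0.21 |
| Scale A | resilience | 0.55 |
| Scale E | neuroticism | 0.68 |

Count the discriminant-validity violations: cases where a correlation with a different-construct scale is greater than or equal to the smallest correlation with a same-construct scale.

2

Convergent (same construct = resilience): Scale B, Scale C, Scale A.
Smallest convergent = 0.48. Discriminant values: 0.40, 0.76, 0.22, 0.21, 0.68; count ≥ 0.48 → 2.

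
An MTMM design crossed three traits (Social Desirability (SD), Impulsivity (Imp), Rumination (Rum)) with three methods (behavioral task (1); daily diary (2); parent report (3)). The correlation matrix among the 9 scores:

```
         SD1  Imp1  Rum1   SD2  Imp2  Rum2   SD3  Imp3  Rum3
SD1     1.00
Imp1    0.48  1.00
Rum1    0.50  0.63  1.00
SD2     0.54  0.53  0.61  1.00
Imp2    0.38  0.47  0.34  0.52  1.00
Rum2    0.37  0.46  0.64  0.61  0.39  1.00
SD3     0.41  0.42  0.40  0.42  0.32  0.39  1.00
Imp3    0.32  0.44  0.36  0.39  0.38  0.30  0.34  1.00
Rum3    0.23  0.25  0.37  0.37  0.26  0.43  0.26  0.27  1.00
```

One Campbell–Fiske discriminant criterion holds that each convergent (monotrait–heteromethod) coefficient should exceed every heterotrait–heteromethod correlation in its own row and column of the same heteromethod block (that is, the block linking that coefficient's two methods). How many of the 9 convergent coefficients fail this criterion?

Checking each validity diagonal entry against its comparison values:
SD (methods 1·2): 0.54 vs {0.38, 0.53, 0.37, 0.61} → fail.
SD (methods 1·3): 0.41 vs {0.32, 0.42, 0.23, 0.40} → fail.
SD (methods 2·3): 0.42 vs {0.39, 0.32, 0.37, 0.39} → pass.
Imp (methods 1·2): 0.47 vs {0.53, 0.38, 0.46, 0.34} → fail.
Imp (methods 1·3): 0.44 vs {0.42, 0.32, 0.25, 0.36} → pass.
Imp (methods 2·3): 0.38 vs {0.32, 0.39, 0.26, 0.30} → fail.
Rum (methods 1·2): 0.64 vs {0.61, 0.37, 0.34, 0.46} → pass.
Rum (methods 1·3): 0.37 vs {0.40, 0.23, 0.36, 0.25} → fail.
Rum (methods 2·3): 0.43 vs {0.39, 0.37, 0.30, 0.26} → pass.
5 of 9 fail.

5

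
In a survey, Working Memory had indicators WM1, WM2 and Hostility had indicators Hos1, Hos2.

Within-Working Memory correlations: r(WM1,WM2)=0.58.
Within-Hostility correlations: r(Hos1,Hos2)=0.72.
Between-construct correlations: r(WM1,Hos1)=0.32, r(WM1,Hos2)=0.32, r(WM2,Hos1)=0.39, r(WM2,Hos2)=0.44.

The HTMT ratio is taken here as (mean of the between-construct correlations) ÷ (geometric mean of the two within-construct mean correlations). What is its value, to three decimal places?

0.569

Mean heterotrait r = 1.47/4 = 0.3675.
Mean within-WM = 0.58/1 = 0.5800; mean within-Hos = 0.72/1 = 0.7200.
Geometric mean = √(0.5800 × 0.7200) = 0.6462.
HTMT = 0.3675 / 0.6462 = 0.569.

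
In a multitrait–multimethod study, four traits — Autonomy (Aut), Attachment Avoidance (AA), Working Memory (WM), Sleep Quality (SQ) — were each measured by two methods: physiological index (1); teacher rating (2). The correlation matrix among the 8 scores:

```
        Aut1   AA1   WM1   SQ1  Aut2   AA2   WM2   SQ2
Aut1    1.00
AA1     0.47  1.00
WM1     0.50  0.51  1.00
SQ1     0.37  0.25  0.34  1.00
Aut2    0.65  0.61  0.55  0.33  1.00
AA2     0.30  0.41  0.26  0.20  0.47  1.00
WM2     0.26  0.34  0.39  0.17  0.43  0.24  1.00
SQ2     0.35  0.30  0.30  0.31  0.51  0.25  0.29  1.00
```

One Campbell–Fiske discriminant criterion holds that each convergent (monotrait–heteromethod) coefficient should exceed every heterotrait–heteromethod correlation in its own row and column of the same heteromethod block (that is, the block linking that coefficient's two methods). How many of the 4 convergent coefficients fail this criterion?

3

Checking each validity diagonal entry against its comparison values:
Aut (methods 1·2): 0.65 vs {0.30, 0.61, 0.26, 0.55, 0.35, 0.33} → pass.
AA (methods 1·2): 0.41 vs {0.61, 0.30, 0.34, 0.26, 0.30, 0.20} → fail.
WM (methods 1·2): 0.39 vs {0.55, 0.26, 0.26, 0.34, 0.30, 0.17} → fail.
SQ (methods 1·2): 0.31 vs {0.33, 0.35, 0.20, 0.30, 0.17, 0.30} → fail.
3 of 4 fail.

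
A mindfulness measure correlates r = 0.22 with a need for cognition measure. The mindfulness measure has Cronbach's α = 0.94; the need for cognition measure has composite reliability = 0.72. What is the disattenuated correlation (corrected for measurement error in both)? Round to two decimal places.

r_true = r_obs / √(r_xx · r_yy) = 0.22 / √(0.94 × 0.72) = 0.22 / √0.6768 = 0.22 / 0.8227 ≈ 0.27.

0.27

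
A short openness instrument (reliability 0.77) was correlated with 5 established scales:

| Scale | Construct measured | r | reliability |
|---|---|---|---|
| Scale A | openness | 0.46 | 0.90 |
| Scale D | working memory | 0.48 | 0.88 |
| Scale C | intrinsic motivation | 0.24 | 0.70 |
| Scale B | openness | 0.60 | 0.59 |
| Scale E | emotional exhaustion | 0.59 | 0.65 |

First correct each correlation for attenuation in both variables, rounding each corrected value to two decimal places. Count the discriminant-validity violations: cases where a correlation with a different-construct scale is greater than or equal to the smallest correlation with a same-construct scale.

Disattenuated r (r / √(r_scale · r_new)):
  Scale A (conv): 0.46 / √(0.90·0.77) = 0.55
  Scale D (disc): 0.48 / √(0.88·0.77) = 0.58
  Scale C (disc): 0.24 / √(0.70·0.77) = 0.33
  Scale B (conv): 0.60 / √(0.59·0.77) = 0.89
  Scale E (disc): 0.59 / √(0.65·0.77) = 0.83
Smallest convergent = 0.55. Discriminant values: 0.58, 0.33, 0.83; count ≥ 0.55 → 2.

2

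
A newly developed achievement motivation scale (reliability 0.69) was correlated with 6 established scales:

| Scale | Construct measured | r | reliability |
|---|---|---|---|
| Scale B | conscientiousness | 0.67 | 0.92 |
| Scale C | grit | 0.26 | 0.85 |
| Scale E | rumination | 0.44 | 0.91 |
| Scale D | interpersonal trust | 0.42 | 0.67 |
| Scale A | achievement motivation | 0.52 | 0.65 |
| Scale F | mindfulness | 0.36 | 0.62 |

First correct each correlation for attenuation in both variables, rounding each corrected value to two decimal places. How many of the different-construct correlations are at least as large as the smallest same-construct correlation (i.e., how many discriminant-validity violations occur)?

Disattenuated r (r / √(r_scale · r_new)):
  Scale B (disc): 0.67 / √(0.92·0.69) = 0.84
  Scale C (disc): 0.26 / √(0.85·0.69) = 0.34
  Scale E (disc): 0.44 / √(0.91·0.69) = 0.56
  Scale D (disc): 0.42 / √(0.67·0.69) = 0.62
  Scale A (conv): 0.52 / √(0.65·0.69) = 0.78
  Scale F (disc): 0.36 / √(0.62·0.69) = 0.55
Smallest convergent = 0.78. Discriminant values: 0.84, 0.34, 0.56, 0.62, 0.55; count ≥ 0.78 → 1.

1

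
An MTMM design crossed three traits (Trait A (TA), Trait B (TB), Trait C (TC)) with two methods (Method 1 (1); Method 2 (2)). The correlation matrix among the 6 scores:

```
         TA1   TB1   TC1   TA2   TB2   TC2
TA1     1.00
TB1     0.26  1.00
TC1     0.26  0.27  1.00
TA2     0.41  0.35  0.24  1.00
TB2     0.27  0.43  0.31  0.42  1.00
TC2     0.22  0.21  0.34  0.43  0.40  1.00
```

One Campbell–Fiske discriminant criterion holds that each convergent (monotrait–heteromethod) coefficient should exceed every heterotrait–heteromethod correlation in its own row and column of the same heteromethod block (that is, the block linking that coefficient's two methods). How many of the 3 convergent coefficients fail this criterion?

0

Checking each validity diagonal entry against its comparison values:
TA (methods 1·2): 0.41 vs {0.27, 0.35, 0.22, 0.24} → pass.
TB (methods 1·2): 0.43 vs {0.35, 0.27, 0.21, 0.31} → pass.
TC (methods 1·2): 0.34 vs {0.24, 0.22, 0.31, 0.21} → pass.
0 of 3 fail.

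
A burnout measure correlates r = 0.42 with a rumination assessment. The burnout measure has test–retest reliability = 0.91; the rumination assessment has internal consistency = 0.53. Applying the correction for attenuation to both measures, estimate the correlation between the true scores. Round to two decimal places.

r_true = r_obs / √(r_xx · r_yy) = 0.42 / √(0.91 × 0.53) = 0.42 / √0.4823 = 0.42 / 0.6945 ≈ 0.60.

0.60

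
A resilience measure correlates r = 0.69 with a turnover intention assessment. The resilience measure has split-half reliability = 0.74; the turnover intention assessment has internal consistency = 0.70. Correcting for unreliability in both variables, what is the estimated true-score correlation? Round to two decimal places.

0.96

r_true = r_obs / √(r_xx · r_yy) = 0.69 / √(0.74 × 0.70) = 0.69 / √0.5180 = 0.69 / 0.7197 ≈ 0.96.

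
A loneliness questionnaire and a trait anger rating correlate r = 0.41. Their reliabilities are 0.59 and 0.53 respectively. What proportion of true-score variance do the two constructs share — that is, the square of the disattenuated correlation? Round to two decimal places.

Disattenuated r = 0.41 / √(0.59 × 0.53) = 0.41 / 0.5592 = 0.7332.
Shared true-score variance = 0.7332² = 0.5376 ≈ 0.54.

0.54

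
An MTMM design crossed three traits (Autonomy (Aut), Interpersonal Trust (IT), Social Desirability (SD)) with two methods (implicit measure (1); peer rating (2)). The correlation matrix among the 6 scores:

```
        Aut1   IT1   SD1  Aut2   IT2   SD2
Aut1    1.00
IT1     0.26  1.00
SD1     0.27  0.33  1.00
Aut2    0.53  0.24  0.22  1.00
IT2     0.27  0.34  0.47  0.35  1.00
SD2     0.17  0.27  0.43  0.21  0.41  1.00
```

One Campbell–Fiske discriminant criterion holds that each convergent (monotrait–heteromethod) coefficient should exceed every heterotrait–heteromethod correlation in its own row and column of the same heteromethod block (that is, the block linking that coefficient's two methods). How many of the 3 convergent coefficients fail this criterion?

Convergent coefficients and their comparison sets:
Aut (methods 1·2): 0.53 vs {0.27, 0.24, 0.17, 0.22} → pass.
IT (methods 1·2): 0.34 vs {0.24, 0.27, 0.27, 0.47} → fail.
SD (methods 1·2): 0.43 vs {0.22, 0.17, 0.47, 0.27} → fail.
2 of 3 fail.

2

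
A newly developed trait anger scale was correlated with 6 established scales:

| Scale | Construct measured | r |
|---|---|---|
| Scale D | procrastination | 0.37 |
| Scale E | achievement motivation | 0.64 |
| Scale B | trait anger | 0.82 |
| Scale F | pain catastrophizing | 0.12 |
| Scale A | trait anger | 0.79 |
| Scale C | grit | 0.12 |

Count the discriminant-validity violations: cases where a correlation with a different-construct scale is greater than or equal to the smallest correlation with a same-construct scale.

Convergent (same construct = trait anger): Scale B, Scale A.
Smallest convergent = 0.79. Discriminant values: 0.37, 0.64, 0.12, 0.12; count ≥ 0.79 → 0.

0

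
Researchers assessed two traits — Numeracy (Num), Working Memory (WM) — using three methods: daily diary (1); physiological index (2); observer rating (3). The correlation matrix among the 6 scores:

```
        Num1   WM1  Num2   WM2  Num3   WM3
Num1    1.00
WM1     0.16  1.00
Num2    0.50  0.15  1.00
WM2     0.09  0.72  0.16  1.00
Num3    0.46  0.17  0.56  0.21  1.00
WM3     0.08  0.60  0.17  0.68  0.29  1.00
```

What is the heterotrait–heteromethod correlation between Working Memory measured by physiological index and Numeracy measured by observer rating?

Different traits and methods: r(WM2, Num3) = 0.21.

0.21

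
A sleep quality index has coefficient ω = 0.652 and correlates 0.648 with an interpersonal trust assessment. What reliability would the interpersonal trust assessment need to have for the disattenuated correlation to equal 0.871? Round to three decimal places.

r_true = r_obs / √(r_xx · r_yy) ⇒ 0.871 = 0.648 / √(0.652 · r_yy).
√(0.652 · r_yy) = 0.648 / 0.871 = 0.7440; 0.652 · r_yy = 0.5535; r_yy = 0.5535 / 0.652 ≈ 0.849.

0.849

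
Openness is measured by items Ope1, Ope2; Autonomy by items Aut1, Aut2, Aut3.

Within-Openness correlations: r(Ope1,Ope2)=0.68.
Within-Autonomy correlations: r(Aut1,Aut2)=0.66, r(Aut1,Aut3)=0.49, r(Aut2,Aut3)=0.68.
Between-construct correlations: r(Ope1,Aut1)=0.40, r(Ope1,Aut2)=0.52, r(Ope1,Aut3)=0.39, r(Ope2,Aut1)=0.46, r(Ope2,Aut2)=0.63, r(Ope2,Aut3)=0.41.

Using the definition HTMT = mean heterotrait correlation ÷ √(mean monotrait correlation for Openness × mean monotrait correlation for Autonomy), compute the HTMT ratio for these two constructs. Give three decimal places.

0.727

Mean heterotrait r = 2.81/6 = 0.4683.
Mean within-Ope = 0.68/1 = 0.6800; mean within-Aut = 1.83/3 = 0.6100.
Geometric mean = √(0.6800 × 0.6100) = 0.6440.
HTMT = 0.4683 / 0.6440 = 0.727.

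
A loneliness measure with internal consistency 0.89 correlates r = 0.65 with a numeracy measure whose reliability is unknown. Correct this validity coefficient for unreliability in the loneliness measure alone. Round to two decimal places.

0.69

Single correction: r_c = r_obs / √r_xx = 0.65 / √0.89 = 0.65 / 0.9434 ≈ 0.69.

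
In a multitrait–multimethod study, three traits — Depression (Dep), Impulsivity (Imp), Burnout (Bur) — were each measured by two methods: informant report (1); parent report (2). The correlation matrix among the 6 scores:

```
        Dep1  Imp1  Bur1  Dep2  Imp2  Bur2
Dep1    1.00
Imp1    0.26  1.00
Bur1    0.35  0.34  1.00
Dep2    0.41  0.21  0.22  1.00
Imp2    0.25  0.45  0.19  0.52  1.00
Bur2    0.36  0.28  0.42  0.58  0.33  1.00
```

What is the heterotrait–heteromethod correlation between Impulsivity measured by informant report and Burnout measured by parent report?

Different traits and methods: r(Imp1, Bur2) = 0.28.

0.28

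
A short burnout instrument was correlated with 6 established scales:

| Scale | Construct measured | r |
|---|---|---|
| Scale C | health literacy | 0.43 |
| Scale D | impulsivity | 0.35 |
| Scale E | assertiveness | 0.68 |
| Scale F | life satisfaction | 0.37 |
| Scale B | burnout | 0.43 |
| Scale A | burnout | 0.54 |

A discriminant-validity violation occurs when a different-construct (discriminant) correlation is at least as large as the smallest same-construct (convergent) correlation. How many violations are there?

2

Convergent (same construct = burnout): Scale B, Scale A.
Smallest convergent = 0.43. Discriminant values: 0.43, 0.35, 0.68, 0.37; count ≥ 0.43 → 2.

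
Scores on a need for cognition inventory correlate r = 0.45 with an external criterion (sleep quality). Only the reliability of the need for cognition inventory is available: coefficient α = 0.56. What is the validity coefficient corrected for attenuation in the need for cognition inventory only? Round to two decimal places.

Single correction: r_c = r_obs / √r_xx = 0.45 / √0.56 = 0.45 / 0.7483 ≈ 0.60.

0.60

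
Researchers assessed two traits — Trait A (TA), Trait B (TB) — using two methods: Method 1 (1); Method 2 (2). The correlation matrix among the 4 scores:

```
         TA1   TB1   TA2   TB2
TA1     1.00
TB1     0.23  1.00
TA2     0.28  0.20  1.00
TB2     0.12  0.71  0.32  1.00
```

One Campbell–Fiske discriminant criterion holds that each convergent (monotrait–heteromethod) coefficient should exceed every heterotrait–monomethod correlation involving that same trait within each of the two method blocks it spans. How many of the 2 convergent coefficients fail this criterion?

Each convergent coefficient versus the relevant comparison correlations:
TA (methods 1·2): 0.28 vs {0.23, 0.32} → fail.
TB (methods 1·2): 0.71 vs {0.23, 0.32} → pass.
1 of 2 fail.

1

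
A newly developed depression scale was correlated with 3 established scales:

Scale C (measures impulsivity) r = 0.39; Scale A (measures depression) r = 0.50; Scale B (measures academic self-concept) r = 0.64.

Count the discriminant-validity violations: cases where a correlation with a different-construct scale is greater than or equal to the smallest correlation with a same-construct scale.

Convergent (same construct = depression): Scale A.
Smallest convergent = 0.50. Discriminant values: 0.39, 0.64; count ≥ 0.50 → 1.

1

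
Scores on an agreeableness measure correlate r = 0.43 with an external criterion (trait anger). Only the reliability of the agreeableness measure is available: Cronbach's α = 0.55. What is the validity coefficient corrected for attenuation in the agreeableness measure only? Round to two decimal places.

0.58

Single correction: r_c = r_obs / √r_xx = 0.43 / √0.55 = 0.43 / 0.7416 ≈ 0.58.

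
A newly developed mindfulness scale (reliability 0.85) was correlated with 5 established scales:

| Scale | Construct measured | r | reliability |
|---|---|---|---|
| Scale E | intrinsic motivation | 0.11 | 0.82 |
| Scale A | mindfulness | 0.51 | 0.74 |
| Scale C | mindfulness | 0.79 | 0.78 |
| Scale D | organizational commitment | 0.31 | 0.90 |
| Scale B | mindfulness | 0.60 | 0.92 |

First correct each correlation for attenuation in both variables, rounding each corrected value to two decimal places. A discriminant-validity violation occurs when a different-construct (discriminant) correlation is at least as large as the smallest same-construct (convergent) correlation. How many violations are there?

0

Disattenuated r (r / √(r_scale · r_new)):
  Scale E (disc): 0.11 / √(0.82·0.85) = 0.13
  Scale A (conv): 0.51 / √(0.74·0.85) = 0.64
  Scale C (conv): 0.79 / √(0.78·0.85) = 0.97
  Scale D (disc): 0.31 / √(0.90·0.85) = 0.35
  Scale B (conv): 0.60 / √(0.92·0.85) = 0.68
Smallest convergent = 0.64. Discriminant values: 0.13, 0.35; count ≥ 0.64 → 0.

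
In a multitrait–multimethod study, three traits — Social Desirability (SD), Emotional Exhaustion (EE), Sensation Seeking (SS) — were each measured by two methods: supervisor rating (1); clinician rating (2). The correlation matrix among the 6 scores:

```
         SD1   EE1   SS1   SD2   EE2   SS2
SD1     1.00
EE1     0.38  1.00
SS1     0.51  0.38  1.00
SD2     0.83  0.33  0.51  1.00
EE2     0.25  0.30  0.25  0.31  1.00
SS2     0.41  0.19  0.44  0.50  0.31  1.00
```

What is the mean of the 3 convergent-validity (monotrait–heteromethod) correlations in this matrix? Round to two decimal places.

0.52

Convergent values: 0.83, 0.30, 0.44; mean = 1.57/3 = 0.52.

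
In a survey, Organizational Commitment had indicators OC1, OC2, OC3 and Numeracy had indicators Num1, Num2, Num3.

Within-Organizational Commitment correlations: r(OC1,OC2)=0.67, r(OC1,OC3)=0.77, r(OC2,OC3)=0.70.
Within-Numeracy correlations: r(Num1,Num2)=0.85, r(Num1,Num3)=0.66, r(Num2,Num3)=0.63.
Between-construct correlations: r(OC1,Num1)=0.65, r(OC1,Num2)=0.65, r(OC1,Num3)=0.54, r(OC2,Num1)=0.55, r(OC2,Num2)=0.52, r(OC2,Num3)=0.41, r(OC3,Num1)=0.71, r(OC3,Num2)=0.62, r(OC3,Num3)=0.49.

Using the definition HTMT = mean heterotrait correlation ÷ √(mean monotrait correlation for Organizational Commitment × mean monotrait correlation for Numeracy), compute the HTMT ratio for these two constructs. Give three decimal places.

Between-construct mean = 5.14/9 = 0.5711.
Mean within-OC = 2.14/3 = 0.7133; mean within-Num = 2.14/3 = 0.7133.
Geometric mean = √(0.7133 × 0.7133) = 0.7133.
HTMT = 0.5711 / 0.7133 = 0.801.

0.801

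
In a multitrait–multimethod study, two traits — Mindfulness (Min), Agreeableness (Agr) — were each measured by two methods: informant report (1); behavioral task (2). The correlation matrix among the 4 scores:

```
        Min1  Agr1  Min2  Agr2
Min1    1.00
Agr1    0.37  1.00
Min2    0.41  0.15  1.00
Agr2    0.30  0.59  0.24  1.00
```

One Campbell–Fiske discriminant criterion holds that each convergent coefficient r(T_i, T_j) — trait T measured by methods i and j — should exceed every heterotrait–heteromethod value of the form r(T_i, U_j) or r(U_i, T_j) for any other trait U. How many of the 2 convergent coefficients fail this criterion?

Checking each validity diagonal entry against its comparison values:
Min (methods 1·2): 0.41 vs {0.30, 0.15} → pass.
Agr (methods 1·2): 0.59 vs {0.15, 0.30} → pass.
0 of 2 fail.

0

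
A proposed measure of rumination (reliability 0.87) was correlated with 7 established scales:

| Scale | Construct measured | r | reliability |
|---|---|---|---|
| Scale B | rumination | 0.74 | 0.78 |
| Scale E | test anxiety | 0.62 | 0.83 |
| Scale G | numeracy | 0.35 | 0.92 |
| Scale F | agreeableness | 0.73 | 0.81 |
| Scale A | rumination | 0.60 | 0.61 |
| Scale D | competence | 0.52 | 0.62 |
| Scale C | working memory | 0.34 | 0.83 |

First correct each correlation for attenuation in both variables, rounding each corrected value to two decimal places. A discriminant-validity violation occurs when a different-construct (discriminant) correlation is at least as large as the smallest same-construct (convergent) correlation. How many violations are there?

1

Disattenuated r (r / √(r_scale · r_new)):
  Scale B (conv): 0.74 / √(0.78·0.87) = 0.90
  Scale E (disc): 0.62 / √(0.83·0.87) = 0.73
  Scale G (disc): 0.35 / √(0.92·0.87) = 0.39
  Scale F (disc): 0.73 / √(0.81·0.87) = 0.87
  Scale A (conv): 0.60 / √(0.61·0.87) = 0.82
  Scale D (disc): 0.52 / √(0.62·0.87) = 0.71
  Scale C (disc): 0.34 / √(0.83·0.87) = 0.40
Smallest convergent = 0.82. Discriminant values: 0.73, 0.39, 0.87, 0.71, 0.40; count ≥ 0.82 → 1.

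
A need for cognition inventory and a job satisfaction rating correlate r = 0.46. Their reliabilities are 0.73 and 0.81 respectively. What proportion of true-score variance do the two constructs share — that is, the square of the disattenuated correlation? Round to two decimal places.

0.36

Disattenuated r = 0.46 / √(0.73 × 0.81) = 0.46 / 0.7690 = 0.5982.
Shared true-score variance = 0.5982² = 0.3578 ≈ 0.36.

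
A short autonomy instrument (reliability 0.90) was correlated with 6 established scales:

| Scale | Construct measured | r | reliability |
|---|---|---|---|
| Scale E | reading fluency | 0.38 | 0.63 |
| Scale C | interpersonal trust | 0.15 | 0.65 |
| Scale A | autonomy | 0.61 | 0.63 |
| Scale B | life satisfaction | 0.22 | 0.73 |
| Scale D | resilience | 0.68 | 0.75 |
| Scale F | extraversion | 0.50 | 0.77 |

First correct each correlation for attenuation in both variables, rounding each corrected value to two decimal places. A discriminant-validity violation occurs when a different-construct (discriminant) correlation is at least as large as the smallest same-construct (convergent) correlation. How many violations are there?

Disattenuated r (r / √(r_scale · r_new)):
  Scale E (disc): 0.38 / √(0.63·0.90) = 0.50
  Scale C (disc): 0.15 / √(0.65·0.90) = 0.20
  Scale A (conv): 0.61 / √(0.63·0.90) = 0.81
  Scale B (disc): 0.22 / √(0.73·0.90) = 0.27
  Scale D (disc): 0.68 / √(0.75·0.90) = 0.83
  Scale F (disc): 0.50 / √(0.77·0.90) = 0.60
Smallest convergent = 0.81. Discriminant values: 0.50, 0.20, 0.27, 0.83, 0.60; count ≥ 0.81 → 1.

1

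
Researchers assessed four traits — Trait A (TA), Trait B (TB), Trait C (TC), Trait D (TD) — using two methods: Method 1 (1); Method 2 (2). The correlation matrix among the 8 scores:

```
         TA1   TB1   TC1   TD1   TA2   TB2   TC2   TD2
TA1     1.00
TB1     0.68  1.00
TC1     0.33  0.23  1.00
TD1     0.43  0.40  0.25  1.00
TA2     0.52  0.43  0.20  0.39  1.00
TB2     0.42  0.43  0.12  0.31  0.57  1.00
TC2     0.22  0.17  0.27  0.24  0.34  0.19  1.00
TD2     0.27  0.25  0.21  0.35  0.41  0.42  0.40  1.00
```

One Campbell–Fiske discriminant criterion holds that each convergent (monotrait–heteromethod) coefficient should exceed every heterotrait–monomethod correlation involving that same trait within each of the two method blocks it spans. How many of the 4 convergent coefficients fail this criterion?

4

Each convergent coefficient versus the relevant comparison correlations:
TA (methods 1·2): 0.52 vs {0.68, 0.57, 0.33, 0.34, 0.43, 0.41} → fail.
TB (methods 1·2): 0.43 vs {0.68, 0.57, 0.23, 0.19, 0.40, 0.42} → fail.
TC (methods 1·2): 0.27 vs {0.33, 0.34, 0.23, 0.19, 0.25, 0.40} → fail.
TD (methods 1·2): 0.35 vs {0.43, 0.41, 0.40, 0.42, 0.25, 0.40} → fail.
4 of 4 fail.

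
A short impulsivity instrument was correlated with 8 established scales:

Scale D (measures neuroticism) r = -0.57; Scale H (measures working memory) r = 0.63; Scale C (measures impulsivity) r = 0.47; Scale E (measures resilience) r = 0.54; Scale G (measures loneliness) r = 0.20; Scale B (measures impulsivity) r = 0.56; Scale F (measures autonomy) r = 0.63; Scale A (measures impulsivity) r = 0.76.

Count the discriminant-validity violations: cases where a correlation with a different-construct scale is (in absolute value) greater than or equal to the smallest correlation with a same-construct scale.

Convergent (same construct = impulsivity): Scale C, Scale B, Scale A.
Smallest convergent = 0.47. Discriminant |r|: 0.57, 0.63, 0.54, 0.20, 0.63; count ≥ 0.47 → 4.

4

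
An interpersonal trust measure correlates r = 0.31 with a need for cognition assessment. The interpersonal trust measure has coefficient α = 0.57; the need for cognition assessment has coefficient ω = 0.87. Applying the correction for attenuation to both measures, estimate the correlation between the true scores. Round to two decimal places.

r_true = r_obs / √(r_xx · r_yy) = 0.31 / √(0.57 × 0.87) = 0.31 / √0.4959 = 0.31 / 0.7042 ≈ 0.44.

0.44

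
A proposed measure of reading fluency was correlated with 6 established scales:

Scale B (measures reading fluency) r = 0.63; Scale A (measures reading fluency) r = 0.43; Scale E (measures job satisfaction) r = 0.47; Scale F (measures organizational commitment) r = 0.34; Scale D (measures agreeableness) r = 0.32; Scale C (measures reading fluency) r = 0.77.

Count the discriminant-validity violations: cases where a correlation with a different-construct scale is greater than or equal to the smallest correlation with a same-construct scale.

1

Convergent (same construct = reading fluency): Scale B, Scale A, Scale C.
Smallest convergent = 0.43. Discriminant values: 0.47, 0.34, 0.32; count ≥ 0.43 → 1.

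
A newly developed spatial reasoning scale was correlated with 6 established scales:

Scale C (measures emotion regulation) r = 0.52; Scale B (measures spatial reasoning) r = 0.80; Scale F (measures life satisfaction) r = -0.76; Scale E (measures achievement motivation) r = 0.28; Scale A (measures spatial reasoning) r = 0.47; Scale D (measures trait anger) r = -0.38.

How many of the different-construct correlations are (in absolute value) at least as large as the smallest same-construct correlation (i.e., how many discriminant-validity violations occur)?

2

Convergent (same construct = spatial reasoning): Scale B, Scale A.
Smallest convergent = 0.47. Discriminant |r|: 0.52, 0.76, 0.28, 0.38; count ≥ 0.47 → 2.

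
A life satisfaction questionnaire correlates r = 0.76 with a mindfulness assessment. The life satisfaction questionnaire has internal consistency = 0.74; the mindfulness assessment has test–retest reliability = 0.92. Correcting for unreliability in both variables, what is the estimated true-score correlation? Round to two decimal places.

0.92

r_true = r_obs / √(r_xx · r_yy) = 0.76 / √(0.74 × 0.92) = 0.76 / √0.6808 = 0.76 / 0.8251 ≈ 0.92.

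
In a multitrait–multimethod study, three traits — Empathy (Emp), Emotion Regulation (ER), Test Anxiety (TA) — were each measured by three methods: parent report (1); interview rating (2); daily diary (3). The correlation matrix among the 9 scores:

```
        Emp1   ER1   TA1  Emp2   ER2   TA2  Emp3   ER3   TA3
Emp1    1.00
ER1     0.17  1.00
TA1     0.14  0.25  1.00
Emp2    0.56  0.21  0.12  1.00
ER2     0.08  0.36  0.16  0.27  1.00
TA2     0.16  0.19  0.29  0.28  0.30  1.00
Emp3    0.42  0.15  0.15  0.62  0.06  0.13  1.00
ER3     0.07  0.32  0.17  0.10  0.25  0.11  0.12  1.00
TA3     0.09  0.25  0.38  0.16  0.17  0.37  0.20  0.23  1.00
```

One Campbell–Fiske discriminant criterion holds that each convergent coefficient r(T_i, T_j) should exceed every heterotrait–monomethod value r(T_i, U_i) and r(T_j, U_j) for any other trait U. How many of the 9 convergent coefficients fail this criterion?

Checking each validity diagonal entry against its comparison values:
Emp (methods 1·2): 0.56 vs {0.17, 0.27, 0.14, 0.28} → pass.
Emp (methods 1·3): 0.42 vs {0.17, 0.12, 0.14, 0.20} → pass.
Emp (methods 2·3): 0.62 vs {0.27, 0.12, 0.28, 0.20} → pass.
ER (methods 1·2): 0.36 vs {0.17, 0.27, 0.25, 0.30} → pass.
ER (methods 1·3): 0.32 vs {0.17, 0.12, 0.25, 0.23} → pass.
ER (methods 2·3): 0.25 vs {0.27, 0.12, 0.30, 0.23} → fail.
TA (methods 1·2): 0.29 vs {0.14, 0.28, 0.25, 0.30} → fail.
TA (methods 1·3): 0.38 vs {0.14, 0.20, 0.25, 0.23} → pass.
TA (methods 2·3): 0.37 vs {0.28, 0.20, 0.30, 0.23} → pass.
2 of 9 fail.

2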